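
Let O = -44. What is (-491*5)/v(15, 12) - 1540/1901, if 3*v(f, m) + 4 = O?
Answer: 4642315/30416 ≈ 152.63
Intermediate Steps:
v(f, m) = -16 (v(f, m) = -4/3 + (⅓)*(-44) = -4/3 - 44/3 = -16)
(-491*5)/v(15, 12) - 1540/1901 = -491*5/(-16) - 1540/1901 = -2455*(-1/16) - 1540*1/1901 = 2455/16 - 1540/1901 = 4642315/30416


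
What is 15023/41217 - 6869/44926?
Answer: 391803725/1851714942 ≈ 0.21159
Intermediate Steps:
15023/41217 - 6869/44926 = 391803725/1851714942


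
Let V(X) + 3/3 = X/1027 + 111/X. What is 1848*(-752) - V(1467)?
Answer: -697909753447/502203 ≈ -1.3897e+6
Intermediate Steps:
V(X) = -1 + 111/X + X/1027 (V(X) = -1 + (X/1027 + 111/X) = -1 + (111/X + X/1027) = -1 + 111/X + X/1027)
1848*(-752) - V(1467) = 1848*(-752) - (-1 + 111/1467 + (1/1027)*1467) = -1389696 - (-1 + 111*(1/1467) + 1467/1027) = -1389696 - (-1 + 37/489 + 1467/1027) = -1389696 - 1*253159/502203 = -1389696 - 253159/502203 = -697909753447/502203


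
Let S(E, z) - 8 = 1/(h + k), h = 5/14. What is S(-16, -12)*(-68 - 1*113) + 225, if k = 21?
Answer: -368211/299 ≈ -1231.5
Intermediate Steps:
h = 5/14 (h = 5*(1/14) = 5/14 ≈ 0.35714)
S(E, z) = 2406/299 (S(E, z) = 8 + 1/(5/14 + 21) = 8 + 1/(299/14) = 8 + 14/299 = 2406/299)
S(-16, -12)*(-68 - 1*113) + 225 = 2406*(-68 - 1*113)/299 + 225 = 2406*(-68 - 113)/299 + 225 = (2406/299)*(-181) + 225 = -435486/299 + 225 = -368211/299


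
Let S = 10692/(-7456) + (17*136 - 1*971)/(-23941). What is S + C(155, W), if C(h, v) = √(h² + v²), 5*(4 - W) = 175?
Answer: -66493917/44626024 + 31*√26 ≈ 156.58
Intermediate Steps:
W = -31 (W = 4 - ⅕*175 = 4 - 35 = -31)
S = -66493917/44626024 (S = 10692*(-1/7456) + (2312 - 971)*(-1/23941) = -2673/1864 + 1341*(-1/23941) = -2673/1864 - 1341/23941 = -66493917/44626024 ≈ -1.4900)
S + C(155, W) = -66493917/44626024 + √(155² + (-31)²) = -66493917/44626024 + √(24025 + 961) = -66493917/44626024 + √24986 = -66493917/44626024 + 31*√26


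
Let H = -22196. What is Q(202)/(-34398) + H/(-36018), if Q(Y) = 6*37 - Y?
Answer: 2354252/3823911 ≈ 0.61567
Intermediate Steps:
Q(Y) = 222 - Y
Q(202)/(-34398) + H/(-36018) = (222 - 1*202)/(-34398) - 22196/(-36018) = (222 - 202)*(-1/34398) - 22196*(-1/36018) = 20*(-1/34398) + 11098/18009 = -10/17199 + 11098/18009 = 2354252/3823911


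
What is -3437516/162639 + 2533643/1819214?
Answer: -5841508068547/295875145746 ≈ -19.743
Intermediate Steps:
-3437516/162639 + 2533643/1819214 = -5841508068547/295875145746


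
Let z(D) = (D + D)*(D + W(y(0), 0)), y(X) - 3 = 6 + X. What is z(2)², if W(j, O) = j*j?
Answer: 110224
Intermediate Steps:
y(X) = 9 + X (y(X) = 3 + (6 + X) = 9 + X)
W(j, O) = j²
z(D) = 2*D*(81 + D) (z(D) = (D + D)*(D + (9 + 0)²) = (2*D)*(D + 9²) = (2*D)*(D + 81) = (2*D)*(81 + D) = 2*D*(81 + D))
z(2)² = (2*2*(81 + 2))² = (2*2*83)² = 332² = 110224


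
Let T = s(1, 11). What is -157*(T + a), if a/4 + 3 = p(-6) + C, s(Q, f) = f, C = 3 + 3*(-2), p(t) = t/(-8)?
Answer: 1570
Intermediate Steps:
p(t) = -t/8 (p(t) = t*(-⅛) = -t/8)
C = -3 (C = 3 - 6 = -3)
T = 11
a = -21 (a = -12 + 4*(-⅛*(-6) - 3) = -12 + 4*(¾ - 3) = -12 + 4*(-9/4) = -12 - 9 = -21)
-157*(T + a) = -157*(11 - 21) = -157*(-10) = 1570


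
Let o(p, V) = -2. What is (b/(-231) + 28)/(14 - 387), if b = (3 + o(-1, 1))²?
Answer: -6467/86163 ≈ -0.075055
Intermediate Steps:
b = 1 (b = (3 - 2)² = 1² = 1)
(b/(-231) + 28)/(14 - 387) = (1/(-231) + 28)/(14 - 387) = (1*(-1/231) + 28)/(-373) = (-1/231 + 28)*(-1/373) = (6467/231)*(-1/373) = -6467/86163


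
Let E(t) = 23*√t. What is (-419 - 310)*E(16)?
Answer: -67068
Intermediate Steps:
(-419 - 310)*E(16) = (-419 - 310)*(23*√16) = -16767*4 = -729*92 = -67068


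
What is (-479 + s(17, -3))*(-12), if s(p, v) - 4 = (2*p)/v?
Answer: 5836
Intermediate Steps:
s(p, v) = 4 + 2*p/v (s(p, v) = 4 + (2*p)/v = 4 + 2*p/v)
(-479 + s(17, -3))*(-12) = (-479 + (4 + 2*17/(-3)))*(-12) = (-479 + (4 + 2*17*(-⅓)))*(-12) = (-479 + (4 - 34/3))*(-12) = (-479 - 22/3)*(-12) = -1459/3*(-12) = 5836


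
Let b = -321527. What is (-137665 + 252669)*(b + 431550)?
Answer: 12653085092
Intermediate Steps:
(-137665 + 252669)*(b + 431550) = (-137665 + 252669)*(-321527 + 431550) = 115004*110023 = 12653085092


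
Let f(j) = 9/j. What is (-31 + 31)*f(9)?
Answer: 0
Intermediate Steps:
(-31 + 31)*f(9) = (-31 + 31)*(9/9) = 0*(9*(1/9)) = 0*1 = 0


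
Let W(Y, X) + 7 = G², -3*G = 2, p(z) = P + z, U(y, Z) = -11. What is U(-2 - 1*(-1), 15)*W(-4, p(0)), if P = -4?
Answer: 649/9 ≈ 72.111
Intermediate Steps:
p(z) = -4 + z
G = -⅔ (G = -⅓*2 = -⅔ ≈ -0.66667)
W(Y, X) = -59/9 (W(Y, X) = -7 + (-⅔)² = -7 + 4/9 = -59/9)
U(-2 - 1*(-1), 15)*W(-4, p(0)) = -11*(-59/9) = 649/9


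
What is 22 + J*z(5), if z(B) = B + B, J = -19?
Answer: -168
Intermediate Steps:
z(B) = 2*B
22 + J*z(5) = 22 - 38*5 = 22 - 19*10 = 22 - 190 = -168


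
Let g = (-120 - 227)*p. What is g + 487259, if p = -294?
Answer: 589277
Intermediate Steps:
g = 102018 (g = (-120 - 227)*(-294) = -347*(-294) = 102018)
g + 487259 = 102018 + 487259 = 589277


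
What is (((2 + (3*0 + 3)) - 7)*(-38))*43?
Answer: 3268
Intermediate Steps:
(((2 + (3*0 + 3)) - 7)*(-38))*43 = (((2 + (0 + 3)) - 7)*(-38))*43 = (((2 + 3) - 7)*(-38))*43 = ((5 - 7)*(-38))*43 = -2*(-38)*43 = 76*43 = 3268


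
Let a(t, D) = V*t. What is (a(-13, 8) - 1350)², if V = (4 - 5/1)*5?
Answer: 1651225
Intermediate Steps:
V = -5 (V = (4 - 5*1)*5 = (4 - 5)*5 = -1*5 = -5)
a(t, D) = -5*t
(a(-13, 8) - 1350)² = (-5*(-13) - 1350)² = (65 - 1350)² = (-1285)² = 1651225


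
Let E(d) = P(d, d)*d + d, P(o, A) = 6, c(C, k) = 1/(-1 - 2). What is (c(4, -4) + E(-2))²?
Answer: 1849/9 ≈ 205.44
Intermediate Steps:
c(C, k) = -⅓ (c(C, k) = 1/(-3) = -⅓)
E(d) = 7*d (E(d) = 6*d + d = 7*d)
(c(4, -4) + E(-2))² = (-⅓ + 7*(-2))² = (-⅓ - 14)² = (-43/3)² = 1849/9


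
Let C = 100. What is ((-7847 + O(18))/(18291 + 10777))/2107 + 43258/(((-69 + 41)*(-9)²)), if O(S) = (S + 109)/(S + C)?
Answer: -11165367350287/585391906008 ≈ -19.073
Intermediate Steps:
O(S) = (109 + S)/(100 + S) (O(S) = (S + 109)/(S + 100) = (109 + S)/(100 + S))
((-7847 + O(18))/(18291 + 10777))/2107 + 43258/(((-69 + 41)*(-9)²)) = ((-7847 + (109 + 18)/(100 + 18))/(18291 + 10777))/2107 + 43258/(((-69 + 41)*(-9)²)) = ((-7847 + 127/118)/29068)*(1/2107) + 43258/((-28*81)) = ((-7847 + (1/118)*127)*(1/29068))*(1/2107) + 43258/(-2268) = ((-7847 + 127/118)*(1/29068))*(1/2107) + 43258*(-1/2268) = -925819/118*1/29068*(1/2107) - 21629/1134 = -925819/3430024*1/2107 - 21629/1134 = -925819/7227060568 - 21629/1134 = -11165367350287/585391906008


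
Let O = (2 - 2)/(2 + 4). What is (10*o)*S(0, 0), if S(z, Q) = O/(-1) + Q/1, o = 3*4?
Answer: 0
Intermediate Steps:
o = 12
O = 0 (O = 0/6 = 0*(⅙) = 0)
S(z, Q) = Q (S(z, Q) = 0/(-1) + Q/1 = 0*(-1) + Q*1 = 0 + Q = Q)
(10*o)*S(0, 0) = (10*12)*0 = 120*0 = 0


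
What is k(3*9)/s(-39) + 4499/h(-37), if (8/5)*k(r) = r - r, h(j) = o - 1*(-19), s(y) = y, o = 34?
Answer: 4499/53 ≈ 84.887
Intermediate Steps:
h(j) = 53 (h(j) = 34 - 1*(-19) = 34 + 19 = 53)
k(r) = 0 (k(r) = 5*(r - r)/8 = (5/8)*0 = 0)
k(3*9)/s(-39) + 4499/h(-37) = 0/(-39) + 4499/53 = 0*(-1/39) + 4499*(1/53) = 0 + 4499/53 = 4499/53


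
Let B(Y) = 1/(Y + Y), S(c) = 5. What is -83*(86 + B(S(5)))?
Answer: -71463/10 ≈ -7146.3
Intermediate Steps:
B(Y) = 1/(2*Y)
-83*(86 + B(S(5))) = -83*(86 + (1/2)/5) = -83*(86 + (1/2)*(1/5)) = -83*(86 + 1/10) = -83*861/10 = -71463/10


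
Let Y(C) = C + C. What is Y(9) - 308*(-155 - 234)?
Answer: 119830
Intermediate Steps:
Y(C) = 2*C
Y(9) - 308*(-155 - 234) = 2*9 - 308*(-155 - 234) = 18 - 308*(-389) = 18 + 119812 = 119830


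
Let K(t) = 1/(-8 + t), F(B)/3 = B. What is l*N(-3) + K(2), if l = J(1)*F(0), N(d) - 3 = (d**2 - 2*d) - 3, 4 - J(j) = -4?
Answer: -1/6 ≈ -0.16667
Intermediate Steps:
F(B) = 3*B
J(j) = 8 (J(j) = 4 - 1*(-4) = 4 + 4 = 8)
N(d) = d**2 - 2*d (N(d) = 3 + ((d**2 - 2*d) - 3) = 3 + (-3 + d**2 - 2*d) = d**2 - 2*d)
l = 0 (l = 8*(3*0) = 8*0 = 0)
l*N(-3) + K(2) = 0*(-3*(-2 - 3)) + 1/(-8 + 2) = 0*(-3*(-5)) + 1/(-6) = 0*15 - 1/6 = 0 - 1/6 = -1/6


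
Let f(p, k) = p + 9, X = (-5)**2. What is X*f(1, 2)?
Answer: 250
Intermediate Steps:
X = 25
f(p, k) = 9 + p
X*f(1, 2) = 25*(9 + 1) = 25*10 = 250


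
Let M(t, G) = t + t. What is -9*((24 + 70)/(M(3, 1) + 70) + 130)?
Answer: -44883/38 ≈ -1181.1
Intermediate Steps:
M(t, G) = 2*t
-9*((24 + 70)/(M(3, 1) + 70) + 130) = -9*((24 + 70)/(2*3 + 70) + 130) = -9*(94/(6 + 70) + 130) = -9*(94/76 + 130) = -9*(94*(1/76) + 130) = -9*(47/38 + 130) = -9*4987/38 = -44883/38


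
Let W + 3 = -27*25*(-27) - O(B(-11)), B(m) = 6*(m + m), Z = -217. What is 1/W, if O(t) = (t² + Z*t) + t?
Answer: -1/27714 ≈ -3.6083e-5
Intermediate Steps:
B(m) = 12*m (B(m) = 6*(2*m) = 12*m)
O(t) = t² - 216*t (O(t) = (t² - 217*t) + t = t² - 216*t)
W = -27714 (W = -3 + (-27*25*(-27) - 12*(-11)*(-216 + 12*(-11))) = -3 + (-675*(-27) - (-132)*(-216 - 132)) = -3 + (18225 - (-132)*(-348)) = -3 + (18225 - 1*45936) = -3 + (18225 - 45936) = -3 - 27711 = -27714)
1/W = 1/(-27714) = -1/27714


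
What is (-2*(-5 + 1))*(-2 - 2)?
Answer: -32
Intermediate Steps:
(-2*(-5 + 1))*(-2 - 2) = -2*(-4)*(-4) = 8*(-4) = -32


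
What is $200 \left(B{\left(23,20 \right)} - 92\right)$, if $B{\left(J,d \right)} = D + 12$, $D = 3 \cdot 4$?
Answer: $-13600$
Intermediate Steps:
$D = 12$
$B{\left(J,d \right)} = 24$ ($B{\left(J,d \right)} = 12 + 12 = 24$)
$200 \left(B{\left(23,20 \right)} - 92\right) = 200 \left(24 - 92\right) = 200 \left(-68\right) = -13600$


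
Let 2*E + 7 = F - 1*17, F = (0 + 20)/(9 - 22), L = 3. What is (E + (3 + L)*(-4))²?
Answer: 228484/169 ≈ 1352.0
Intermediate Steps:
F = -20/13 (F = 20/(-13) = 20*(-1/13) = -20/13 ≈ -1.5385)
E = -166/13 (E = -7/2 + (-20/13 - 1*17)/2 = -7/2 + (-20/13 - 17)/2 = -7/2 + (½)*(-241/13) = -7/2 - 241/26 = -166/13 ≈ -12.769)
(E + (3 + L)*(-4))² = (-166/13 + (3 + 3)*(-4))² = (-166/13 + 6*(-4))² = (-166/13 - 24)² = (-478/13)² = 228484/169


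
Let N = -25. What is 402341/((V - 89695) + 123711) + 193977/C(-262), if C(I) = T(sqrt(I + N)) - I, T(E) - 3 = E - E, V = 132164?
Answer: 1293668729/1761508 ≈ 734.41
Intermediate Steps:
T(E) = 3 (T(E) = 3 + (E - E) = 3 + 0 = 3)
C(I) = 3 - I
402341/((V - 89695) + 123711) + 193977/C(-262) = 402341/((132164 - 89695) + 123711) + 193977/(3 - 1*(-262)) = 402341/(42469 + 123711) + 193977/(3 + 262) = 402341/166180 + 193977/265 = 1293668729/1761508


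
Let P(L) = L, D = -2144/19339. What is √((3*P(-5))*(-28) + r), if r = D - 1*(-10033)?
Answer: √3909348352397/19339 ≈ 102.24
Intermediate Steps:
D = -2144/19339 (D = -2144*1/19339 = -2144/19339 ≈ -0.11086)
r = 194026043/19339 (r = -2144/19339 - 1*(-10033) = -2144/19339 + 10033 = 194026043/19339 ≈ 10033.)
√((3*P(-5))*(-28) + r) = √((3*(-5))*(-28) + 194026043/19339) = √(-15*(-28) + 194026043/19339) = √(420 + 194026043/19339) = √(202148423/19339) = √3909348352397/19339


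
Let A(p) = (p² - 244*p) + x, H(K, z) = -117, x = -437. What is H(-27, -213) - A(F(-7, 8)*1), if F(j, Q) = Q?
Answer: 2208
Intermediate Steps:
A(p) = -437 + p² - 244*p (A(p) = (p² - 244*p) - 437 = -437 + p² - 244*p)
H(-27, -213) - A(F(-7, 8)*1) = -117 - (-437 + (8*1)² - 1952) = -117 - (-437 + 8² - 244*8) = -117 - (-437 + 64 - 1952) = -117 - 1*(-2325) = -117 + 2325 = 2208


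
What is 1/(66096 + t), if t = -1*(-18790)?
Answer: 1/84886 ≈ 1.1781e-5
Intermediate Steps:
t = 18790
1/(66096 + t) = 1/(66096 + 18790) = 1/84886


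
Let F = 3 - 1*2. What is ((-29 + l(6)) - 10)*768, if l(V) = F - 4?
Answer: -32256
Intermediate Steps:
F = 1 (F = 3 - 2 = 1)
l(V) = -3 (l(V) = 1 - 4 = -3)
((-29 + l(6)) - 10)*768 = ((-29 - 3) - 10)*768 = (-32 - 10)*768 = -42*768 = -32256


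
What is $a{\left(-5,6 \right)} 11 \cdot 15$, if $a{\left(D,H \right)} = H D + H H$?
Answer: $990$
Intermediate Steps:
$a{\left(D,H \right)} = H^{2} + D H$ ($a{\left(D,H \right)} = D H + H^{2} = H^{2} + D H$)
$a{\left(-5,6 \right)} 11 \cdot 15 = 6 \left(-5 + 6\right) 11 \cdot 15 = 6 \cdot 1 \cdot 11 \cdot 15 = 6 \cdot 11 \cdot 15 = 66 \cdot 15 = 990$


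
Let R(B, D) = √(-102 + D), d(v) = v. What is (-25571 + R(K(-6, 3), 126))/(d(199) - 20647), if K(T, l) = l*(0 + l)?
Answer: 25571/20448 - √6/10224 ≈ 1.2503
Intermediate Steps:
K(T, l) = l² (K(T, l) = l*l = l²)
(-25571 + R(K(-6, 3), 126))/(d(199) - 20647) = (-25571 + √(-102 + 126))/(199 - 20647) = (-25571 + √24)/(-20448) = (-25571 + 2*√6)*(-1/20448) = 25571/20448 - √6/10224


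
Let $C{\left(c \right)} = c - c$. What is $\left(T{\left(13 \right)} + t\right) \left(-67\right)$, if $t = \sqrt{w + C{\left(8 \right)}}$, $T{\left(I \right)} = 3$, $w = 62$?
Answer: $-201 - 67 \sqrt{62} \approx -728.56$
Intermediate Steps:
$C{\left(c \right)} = 0$
$t = \sqrt{62}$ ($t = \sqrt{62 + 0} = \sqrt{62} \approx 7.874$)
$\left(T{\left(13 \right)} + t\right) \left(-67\right) = \left(3 + \sqrt{62}\right) \left(-67\right) = -201 - 67 \sqrt{62}$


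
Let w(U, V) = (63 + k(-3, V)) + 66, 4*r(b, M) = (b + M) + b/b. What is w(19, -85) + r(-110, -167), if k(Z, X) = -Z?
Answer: 63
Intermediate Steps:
r(b, M) = 1/4 + M/4 + b/4 (r(b, M) = ((b + M) + b/b)/4 = ((M + b) + 1)/4 = (1 + M + b)/4 = 1/4 + M/4 + b/4)
w(U, V) = 132 (w(U, V) = (63 - 1*(-3)) + 66 = (63 + 3) + 66 = 66 + 66 = 132)
w(19, -85) + r(-110, -167) = 132 + (1/4 + (1/4)*(-167) + (1/4)*(-110)) = 132 + (1/4 - 167/4 - 55/2) = 132 - 69 = 63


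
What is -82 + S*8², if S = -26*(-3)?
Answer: 4910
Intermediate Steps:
S = 78
-82 + S*8² = -82 + 78*8² = -82 + 78*64 = -82 + 4992 = 4910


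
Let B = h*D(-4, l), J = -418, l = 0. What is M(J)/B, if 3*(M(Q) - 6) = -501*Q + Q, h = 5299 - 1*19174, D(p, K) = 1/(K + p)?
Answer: 836072/41625 ≈ 20.086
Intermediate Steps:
h = -13875 (h = 5299 - 19174 = -13875)
M(Q) = 6 - 500*Q/3 (M(Q) = 6 + (-501*Q + Q)/3 = 6 + (-500*Q)/3 = 6 - 500*Q/3)
B = 13875/4 (B = -13875/(0 - 4) = -13875/(-4) = -13875*(-¼) = 13875/4 ≈ 3468.8)
M(J)/B = (6 - 500/3*(-418))/(13875/4) = (6 + 209000/3)*(4/13875) = (209018/3)*(4/13875) = 836072/41625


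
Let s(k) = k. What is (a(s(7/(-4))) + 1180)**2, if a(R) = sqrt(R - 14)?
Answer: 5569537/4 + 3540*I*sqrt(7) ≈ 1.3924e+6 + 9366.0*I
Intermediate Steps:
a(R) = sqrt(-14 + R)
(a(s(7/(-4))) + 1180)**2 = (sqrt(-14 + 7/(-4)) + 1180)**2 = (sqrt(-14 + 7*(-1/4)) + 1180)**2 = (sqrt(-14 - 7/4) + 1180)**2 = (sqrt(-63/4) + 1180)**2 = (3*I*sqrt(7)/2 + 1180)**2 = (1180 + 3*I*sqrt(7)/2)**2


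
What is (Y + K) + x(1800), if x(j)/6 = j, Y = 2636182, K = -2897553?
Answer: -250571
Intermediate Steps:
x(j) = 6*j
(Y + K) + x(1800) = (2636182 - 2897553) + 6*1800 = -261371 + 10800 = -250571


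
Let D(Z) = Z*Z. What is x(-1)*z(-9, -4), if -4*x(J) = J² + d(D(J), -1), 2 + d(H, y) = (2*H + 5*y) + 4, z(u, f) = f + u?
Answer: 0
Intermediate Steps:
D(Z) = Z²
d(H, y) = 2 + 2*H + 5*y (d(H, y) = -2 + ((2*H + 5*y) + 4) = -2 + (4 + 2*H + 5*y) = 2 + 2*H + 5*y)
x(J) = ¾ - 3*J²/4 (x(J) = -(J² + (2 + 2*J² + 5*(-1)))/4 = -(J² + (2 + 2*J² - 5))/4 = -(J² + (-3 + 2*J²))/4 = -(-3 + 3*J²)/4 = ¾ - 3*J²/4)
x(-1)*z(-9, -4) = (¾ - ¾*(-1)²)*(-4 - 9) = (¾ - ¾*1)*(-13) = (¾ - ¾)*(-13) = 0*(-13) = 0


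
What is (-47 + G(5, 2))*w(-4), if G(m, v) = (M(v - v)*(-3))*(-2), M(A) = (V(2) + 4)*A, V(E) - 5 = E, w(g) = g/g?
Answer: -47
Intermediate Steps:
w(g) = 1
V(E) = 5 + E
M(A) = 11*A (M(A) = ((5 + 2) + 4)*A = (7 + 4)*A = 11*A)
G(m, v) = 0 (G(m, v) = ((11*(v - v))*(-3))*(-2) = ((11*0)*(-3))*(-2) = (0*(-3))*(-2) = 0*(-2) = 0)
(-47 + G(5, 2))*w(-4) = (-47 + 0)*1 = -47*1 = -47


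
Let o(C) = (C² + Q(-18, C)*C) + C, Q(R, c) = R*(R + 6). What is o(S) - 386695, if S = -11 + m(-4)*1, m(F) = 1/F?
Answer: -6224155/16 ≈ -3.8901e+5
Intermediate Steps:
Q(R, c) = R*(6 + R)
S = -45/4 (S = -11 + 1/(-4) = -11 - ¼*1 = -11 - ¼ = -45/4 ≈ -11.250)
o(C) = C² + 217*C (o(C) = (C² + (-18*(6 - 18))*C) + C = (C² + (-18*(-12))*C) + C = (C² + 216*C) + C = C² + 217*C)
o(S) - 386695 = -45*(217 - 45/4)/4 - 386695 = -45/4*823/4 - 386695 = -37035/16 - 386695 = -6224155/16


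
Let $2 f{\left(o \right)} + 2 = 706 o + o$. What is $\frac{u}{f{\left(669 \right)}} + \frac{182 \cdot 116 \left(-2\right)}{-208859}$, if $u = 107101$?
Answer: $\frac{9244166466}{14112334097} \approx 0.65504$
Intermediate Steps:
$f{\left(o \right)} = -1 + \frac{707 o}{2}$ ($f{\left(o \right)} = -1 + \frac{706 o + o}{2} = -1 + \frac{707 o}{2}$)
$\frac{u}{f{\left(669 \right)}} + \frac{182 \cdot 116 \left(-2\right)}{-208859} = \frac{107101}{-1 + \frac{707}{2} \cdot 669} + \frac{182 \cdot 116 \left(-2\right)}{-208859} = \frac{107101}{-1 + \frac{472983}{2}} + 182 \left(-232\right) \left(- \frac{1}{208859}\right) = \frac{107101}{\frac{472981}{2}} - - \frac{6032}{29837} = 107101 \cdot \frac{2}{472981} + \frac{6032}{29837} = \frac{214202}{472981} + \frac{6032}{29837} = \frac{9244166466}{14112334097}$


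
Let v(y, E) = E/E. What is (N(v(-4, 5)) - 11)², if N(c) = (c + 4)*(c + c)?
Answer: 1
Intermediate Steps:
v(y, E) = 1
N(c) = 2*c*(4 + c) (N(c) = (4 + c)*(2*c) = 2*c*(4 + c))
(N(v(-4, 5)) - 11)² = (2*1*(4 + 1) - 11)² = (2*1*5 - 11)² = (10 - 11)² = (-1)² = 1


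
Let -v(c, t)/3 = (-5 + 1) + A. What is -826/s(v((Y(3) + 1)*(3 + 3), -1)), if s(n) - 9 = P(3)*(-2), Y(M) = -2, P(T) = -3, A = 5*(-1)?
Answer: -826/15 ≈ -55.067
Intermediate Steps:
A = -5
v(c, t) = 27 (v(c, t) = -3*((-5 + 1) - 5) = -3*(-4 - 5) = -3*(-9) = 27)
s(n) = 15 (s(n) = 9 - 3*(-2) = 9 + 6 = 15)
-826/s(v((Y(3) + 1)*(3 + 3), -1)) = -826/15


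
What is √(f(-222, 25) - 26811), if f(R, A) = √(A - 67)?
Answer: √(-26811 + I*√42) ≈ 0.02 + 163.74*I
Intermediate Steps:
f(R, A) = √(-67 + A)
√(f(-222, 25) - 26811) = √(√(-67 + 25) - 26811) = √(√(-42) - 26811) = √(I*√42 - 26811) = √(-26811 + I*√42)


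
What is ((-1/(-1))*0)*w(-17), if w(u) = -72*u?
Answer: 0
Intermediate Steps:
((-1/(-1))*0)*w(-17) = ((-1/(-1))*0)*(-72*(-17)) = (-1*(-1)*0)*1224 = (1*0)*1224 = 0*1224 = 0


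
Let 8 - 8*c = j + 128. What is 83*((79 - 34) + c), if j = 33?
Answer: 17181/8 ≈ 2147.6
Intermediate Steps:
c = -153/8 (c = 1 - (33 + 128)/8 = 1 - ⅛*161 = 1 - 161/8 = -153/8 ≈ -19.125)
83*((79 - 34) + c) = 83*((79 - 34) - 153/8) = 83*(45 - 153/8) = 83*(207/8) = 17181/8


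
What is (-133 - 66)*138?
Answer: -27462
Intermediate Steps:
(-133 - 66)*138 = -199*138 = -27462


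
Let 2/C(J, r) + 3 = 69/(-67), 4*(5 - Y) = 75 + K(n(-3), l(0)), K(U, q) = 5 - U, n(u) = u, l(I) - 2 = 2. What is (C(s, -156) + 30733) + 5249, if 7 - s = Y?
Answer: 4857503/135 ≈ 35982.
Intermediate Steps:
l(I) = 4 (l(I) = 2 + 2 = 4)
Y = -63/4 (Y = 5 - (75 + (5 - 1*(-3)))/4 = 5 - (75 + (5 + 3))/4 = 5 - (75 + 8)/4 = 5 - ¼*83 = 5 - 83/4 = -63/4 ≈ -15.750)
s = 91/4 (s = 7 - 1*(-63/4) = 7 + 63/4 = 91/4 ≈ 22.750)
C(J, r) = -67/135 (C(J, r) = 2/(-3 + 69/(-67)) = 2/(-3 + 69*(-1/67)) = 2/(-3 - 69/67) = 2/(-270/67) = 2*(-67/270) = -67/135)
(C(s, -156) + 30733) + 5249 = (-67/135 + 30733) + 5249 = 4148888/135 + 5249 = 4857503/135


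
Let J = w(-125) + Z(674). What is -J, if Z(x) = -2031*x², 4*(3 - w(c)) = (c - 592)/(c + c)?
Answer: 922634553717/1000 ≈ 9.2263e+8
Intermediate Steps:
w(c) = 3 - (-592 + c)/(8*c) (w(c) = 3 - (c - 592)/(4*(c + c)) = 3 - (-592 + c)/(4*(2*c)) = 3 - (-592 + c)*1/(2*c)/4 = 3 - (-592 + c)/(8*c))
J = -922634553717/1000 (J = (23/8 + 74/(-125)) - 2031*674² = (23/8 + 74*(-1/125)) - 2031*454276 = (23/8 - 74/125) - 922634556 = 2283/1000 - 922634556 = -922634553717/1000 ≈ -9.2263e+8)
-J = -1*(-922634553717/1000) = 922634553717/1000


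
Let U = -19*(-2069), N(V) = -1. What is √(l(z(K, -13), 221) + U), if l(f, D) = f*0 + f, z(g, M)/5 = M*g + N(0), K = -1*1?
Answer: √39371 ≈ 198.42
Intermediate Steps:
K = -1
z(g, M) = -5 + 5*M*g (z(g, M) = 5*(M*g - 1) = 5*(-1 + M*g) = -5 + 5*M*g)
l(f, D) = f (l(f, D) = 0 + f = f)
U = 39311
√(l(z(K, -13), 221) + U) = √((-5 + 5*(-13)*(-1)) + 39311) = √((-5 + 65) + 39311) = √(60 + 39311) = √39371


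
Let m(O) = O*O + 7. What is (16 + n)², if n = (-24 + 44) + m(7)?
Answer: 8464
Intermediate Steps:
m(O) = 7 + O² (m(O) = O² + 7 = 7 + O²)
n = 76 (n = (-24 + 44) + (7 + 7²) = 20 + (7 + 49) = 20 + 56 = 76)
(16 + n)² = (16 + 76)² = 92² = 8464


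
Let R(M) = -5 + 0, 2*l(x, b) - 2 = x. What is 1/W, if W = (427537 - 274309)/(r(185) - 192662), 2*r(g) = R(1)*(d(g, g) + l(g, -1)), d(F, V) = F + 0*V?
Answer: -257811/204304 ≈ -1.2619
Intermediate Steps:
d(F, V) = F (d(F, V) = F + 0 = F)
l(x, b) = 1 + x/2
R(M) = -5
r(g) = -5/2 - 15*g/4 (r(g) = (-5*(g + (1 + g/2)))/2 = (-5*(1 + 3*g/2))/2 = (-5 - 15*g/2)/2 = -5/2 - 15*g/4)
W = -204304/257811 (W = (427537 - 274309)/((-5/2 - 15/4*185) - 192662) = 153228/((-5/2 - 2775/4) - 192662) = 153228/(-2785/4 - 192662) = 153228/(-773433/4) = 153228*(-4/773433) = -204304/257811 ≈ -0.79246)
1/W = 1/(-204304/257811) = -257811/204304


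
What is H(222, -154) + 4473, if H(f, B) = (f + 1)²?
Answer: 54202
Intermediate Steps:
H(f, B) = (1 + f)²
H(222, -154) + 4473 = (1 + 222)² + 4473 = 223² + 4473 = 49729 + 4473 = 54202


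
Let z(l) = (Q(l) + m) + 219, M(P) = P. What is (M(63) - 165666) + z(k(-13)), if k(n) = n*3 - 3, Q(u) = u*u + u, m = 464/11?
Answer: -1799818/11 ≈ -1.6362e+5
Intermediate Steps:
m = 464/11 (m = 464*(1/11) = 464/11 ≈ 42.182)
Q(u) = u + u² (Q(u) = u² + u = u + u²)
k(n) = -3 + 3*n (k(n) = 3*n - 3 = -3 + 3*n)
z(l) = 2873/11 + l*(1 + l) (z(l) = (l*(1 + l) + 464/11) + 219 = (464/11 + l*(1 + l)) + 219 = 2873/11 + l*(1 + l))
(M(63) - 165666) + z(k(-13)) = (63 - 165666) + (2873/11 + (-3 + 3*(-13)) + (-3 + 3*(-13))²) = -165603 + (2873/11 + (-3 - 39) + (-3 - 39)²) = -165603 + (2873/11 - 42 + (-42)²) = -165603 + (2873/11 - 42 + 1764) = -165603 + 21815/11 = -1799818/11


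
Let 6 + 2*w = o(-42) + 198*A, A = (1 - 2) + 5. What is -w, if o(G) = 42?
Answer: -414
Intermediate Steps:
A = 4 (A = -1 + 5 = 4)
w = 414 (w = -3 + (42 + 198*4)/2 = -3 + (42 + 792)/2 = -3 + (1/2)*834 = -3 + 417 = 414)
-w = -1*414 = -414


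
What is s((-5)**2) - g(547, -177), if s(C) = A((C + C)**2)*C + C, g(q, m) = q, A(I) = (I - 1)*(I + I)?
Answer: 312374478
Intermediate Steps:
A(I) = 2*I*(-1 + I) (A(I) = (-1 + I)*(2*I) = 2*I*(-1 + I))
s(C) = C + 8*C**3*(-1 + 4*C**2) (s(C) = (2*(C + C)**2*(-1 + (C + C)**2))*C + C = (2*(2*C)**2*(-1 + (2*C)**2))*C + C = (2*(4*C**2)*(-1 + 4*C**2))*C + C = (8*C**2*(-1 + 4*C**2))*C + C = 8*C**3*(-1 + 4*C**2) + C = C + 8*C**3*(-1 + 4*C**2))
s((-5)**2) - g(547, -177) = ((-5)**2 - 8*((-5)**2)**3 + 32*((-5)**2)**5) - 1*547 = (25 - 8*25**3 + 32*25**5) - 547 = (25 - 8*15625 + 32*9765625) - 547 = (25 - 125000 + 312500000) - 547 = 312375025 - 547 = 312374478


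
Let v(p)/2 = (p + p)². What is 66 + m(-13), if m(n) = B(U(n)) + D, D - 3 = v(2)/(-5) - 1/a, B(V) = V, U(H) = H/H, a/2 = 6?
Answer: 3811/60 ≈ 63.517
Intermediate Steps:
a = 12 (a = 2*6 = 12)
U(H) = 1
v(p) = 8*p² (v(p) = 2*(p + p)² = 2*(2*p)² = 2*(4*p²) = 8*p²)
D = -209/60 (D = 3 + ((8*2²)/(-5) - 1/12) = 3 + ((8*4)*(-⅕) - 1*1/12) = 3 + (32*(-⅕) - 1/12) = 3 + (-32/5 - 1/12) = 3 - 389/60 = -209/60 ≈ -3.4833)
m(n) = -149/60 (m(n) = 1 - 209/60 = -149/60)
66 + m(-13) = 66 - 149/60 = 3811/60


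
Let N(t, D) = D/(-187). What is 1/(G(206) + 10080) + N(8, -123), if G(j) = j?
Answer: 1265365/1923482 ≈ 0.65785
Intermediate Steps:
N(t, D) = -D/187 (N(t, D) = D*(-1/187) = -D/187)
1/(G(206) + 10080) + N(8, -123) = 1/(206 + 10080) - 1/187*(-123) = 1/10286 + 123/187 = 1265365/1923482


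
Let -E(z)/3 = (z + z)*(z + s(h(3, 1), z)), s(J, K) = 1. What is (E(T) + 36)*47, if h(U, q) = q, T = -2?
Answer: 1128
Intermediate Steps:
E(z) = -6*z*(1 + z) (E(z) = -3*(z + z)*(z + 1) = -3*2*z*(1 + z) = -6*z*(1 + z))
(E(T) + 36)*47 = (-6*(-2)*(1 - 2) + 36)*47 = (-6*(-2)*(-1) + 36)*47 = (-12 + 36)*47 = 24*47 = 1128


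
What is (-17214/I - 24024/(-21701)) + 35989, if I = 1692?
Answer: 220185750097/6119682 ≈ 35980.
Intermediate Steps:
(-17214/I - 24024/(-21701)) + 35989 = (-17214/1692 - 24024/(-21701)) + 35989 = (-17214*1/1692 - 24024*(-1/21701)) + 35989 = (-2869/282 + 24024/21701) + 35989 = -55485401/6119682 + 35989 = 220185750097/6119682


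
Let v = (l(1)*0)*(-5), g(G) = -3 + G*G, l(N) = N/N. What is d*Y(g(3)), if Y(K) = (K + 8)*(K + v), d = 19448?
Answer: 1633632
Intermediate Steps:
l(N) = 1
g(G) = -3 + G**2
v = 0 (v = (1*0)*(-5) = 0*(-5) = 0)
Y(K) = K*(8 + K) (Y(K) = (K + 8)*(K + 0) = (8 + K)*K = K*(8 + K))
d*Y(g(3)) = 19448*((-3 + 3**2)*(8 + (-3 + 3**2))) = 19448*((-3 + 9)*(8 + (-3 + 9))) = 19448*(6*(8 + 6)) = 19448*(6*14) = 19448*84 = 1633632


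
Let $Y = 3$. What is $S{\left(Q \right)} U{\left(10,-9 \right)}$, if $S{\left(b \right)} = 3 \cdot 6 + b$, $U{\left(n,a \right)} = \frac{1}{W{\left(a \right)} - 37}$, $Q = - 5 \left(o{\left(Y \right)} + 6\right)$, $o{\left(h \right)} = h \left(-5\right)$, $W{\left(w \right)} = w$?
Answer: $- \frac{63}{46} \approx -1.3696$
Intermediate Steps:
$o{\left(h \right)} = - 5 h$
$Q = 45$ ($Q = - 5 \left(\left(-5\right) 3 + 6\right) = - 5 \left(-15 + 6\right) = \left(-5\right) \left(-9\right) = 45$)
$U{\left(n,a \right)} = \frac{1}{-37 + a}$ ($U{\left(n,a \right)} = \frac{1}{a - 37} = \frac{1}{-37 + a}$)
$S{\left(b \right)} = 18 + b$
$S{\left(Q \right)} U{\left(10,-9 \right)} = \frac{18 + 45}{-37 - 9} = \frac{63}{-46} = 63 \left(- \frac{1}{46}\right) = - \frac{63}{46}$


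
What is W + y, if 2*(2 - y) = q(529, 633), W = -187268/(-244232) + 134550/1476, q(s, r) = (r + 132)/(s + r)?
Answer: 272264131451/2908925236 ≈ 93.596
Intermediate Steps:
q(s, r) = (132 + r)/(r + s)
W = 115061886/1251689 (W = -187268*(-1/244232) + 134550*(1/1476) = 46817/61058 + 7475/82 = 115061886/1251689 ≈ 91.925)
y = 3883/2324 (y = 2 - (132 + 633)/(2*(633 + 529)) = 2 - 765/(2*1162) = 2 - 765/2324 = 3883/2324 ≈ 1.6708)
W + y = 115061886/1251689 + 3883/2324 = 272264131451/2908925236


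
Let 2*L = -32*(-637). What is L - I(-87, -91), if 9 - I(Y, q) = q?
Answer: 10092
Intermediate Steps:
L = 10192 (L = (-32*(-637))/2 = (1/2)*20384 = 10192)
I(Y, q) = 9 - q
L - I(-87, -91) = 10192 - (9 - 1*(-91)) = 10192 - (9 + 91) = 10192 - 1*100 = 10192 - 100 = 10092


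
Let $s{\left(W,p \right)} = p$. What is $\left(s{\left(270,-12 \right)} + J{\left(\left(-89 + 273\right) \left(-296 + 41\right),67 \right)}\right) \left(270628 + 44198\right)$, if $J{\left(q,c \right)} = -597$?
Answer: $-191729034$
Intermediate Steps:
$\left(s{\left(270,-12 \right)} + J{\left(\left(-89 + 273\right) \left(-296 + 41\right),67 \right)}\right) \left(270628 + 44198\right) = \left(-12 - 597\right) \left(270628 + 44198\right) = \left(-609\right) 314826 = -191729034$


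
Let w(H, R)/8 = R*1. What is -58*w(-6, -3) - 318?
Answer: 1074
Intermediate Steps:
w(H, R) = 8*R (w(H, R) = 8*(R*1) = 8*R)
-58*w(-6, -3) - 318 = -464*(-3) - 318 = -58*(-24) - 318 = 1392 - 318 = 1074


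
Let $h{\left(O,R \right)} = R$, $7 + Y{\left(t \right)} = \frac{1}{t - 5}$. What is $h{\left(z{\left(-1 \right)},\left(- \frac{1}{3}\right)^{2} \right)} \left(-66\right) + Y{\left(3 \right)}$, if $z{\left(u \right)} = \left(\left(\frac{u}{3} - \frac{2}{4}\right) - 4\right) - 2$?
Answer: $- \frac{89}{6} \approx -14.833$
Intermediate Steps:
$Y{\left(t \right)} = -7 + \frac{1}{-5 + t}$ ($Y{\left(t \right)} = -7 + \frac{1}{t - 5} = -7 + \frac{1}{-5 + t}$)
$z{\left(u \right)} = - \frac{13}{2} + \frac{u}{3}$ ($z{\left(u \right)} = \left(\left(u \frac{1}{3} - \frac{1}{2}\right) - 4\right) - 2 = \left(\left(\frac{u}{3} - \frac{1}{2}\right) - 4\right) - 2 = \left(\left(- \frac{1}{2} + \frac{u}{3}\right) - 4\right) - 2 = \left(- \frac{9}{2} + \frac{u}{3}\right) - 2 = - \frac{13}{2} + \frac{u}{3}$)
$h{\left(z{\left(-1 \right)},\left(- \frac{1}{3}\right)^{2} \right)} \left(-66\right) + Y{\left(3 \right)} = \left(- \frac{1}{3}\right)^{2} \left(-66\right) + \frac{36 - 21}{-5 + 3} = \left(\left(-1\right) \frac{1}{3}\right)^{2} \left(-66\right) + \frac{36 - 21}{-2} = \left(- \frac{1}{3}\right)^{2} \left(-66\right) - \frac{15}{2} = \frac{1}{9} \left(-66\right) - \frac{15}{2} = - \frac{22}{3} - \frac{15}{2} = - \frac{89}{6}$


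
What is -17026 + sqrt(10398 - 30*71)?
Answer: -17026 + 2*sqrt(2067) ≈ -16935.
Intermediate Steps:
-17026 + sqrt(10398 - 30*71) = -17026 + sqrt(10398 - 2130) = -17026 + sqrt(8268) = -17026 + 2*sqrt(2067)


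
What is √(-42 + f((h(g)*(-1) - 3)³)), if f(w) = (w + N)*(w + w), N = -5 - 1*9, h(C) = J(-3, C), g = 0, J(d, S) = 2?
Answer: 2*√8677 ≈ 186.30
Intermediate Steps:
h(C) = 2
N = -14 (N = -5 - 9 = -14)
f(w) = 2*w*(-14 + w) (f(w) = (w - 14)*(w + w) = (-14 + w)*(2*w) = 2*w*(-14 + w))
√(-42 + f((h(g)*(-1) - 3)³)) = √(-42 + 2*(2*(-1) - 3)³*(-14 + (2*(-1) - 3)³)) = √(-42 + 2*(-2 - 3)³*(-14 + (-2 - 3)³)) = √(-42 + 2*(-5)³*(-14 + (-5)³)) = √(-42 + 2*(-125)*(-14 - 125)) = √(-42 + 2*(-125)*(-139)) = √(-42 + 34750) = √34708 = 2*√8677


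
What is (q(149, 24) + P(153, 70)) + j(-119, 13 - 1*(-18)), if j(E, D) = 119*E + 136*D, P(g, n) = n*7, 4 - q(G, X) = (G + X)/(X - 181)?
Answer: -1483634/157 ≈ -9449.9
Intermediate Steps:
q(G, X) = 4 - (G + X)/(-181 + X) (q(G, X) = 4 - (G + X)/(X - 181) = 4 - (G + X)/(-181 + X))
P(g, n) = 7*n
(q(149, 24) + P(153, 70)) + j(-119, 13 - 1*(-18)) = ((-724 - 1*149 + 3*24)/(-181 + 24) + 7*70) + (119*(-119) + 136*(13 - 1*(-18))) = ((-724 - 149 + 72)/(-157) + 490) + (-14161 + 136*(13 + 18)) = (-1/157*(-801) + 490) + (-14161 + 136*31) = (801/157 + 490) + (-14161 + 4216) = 77731/157 - 9945 = -1483634/157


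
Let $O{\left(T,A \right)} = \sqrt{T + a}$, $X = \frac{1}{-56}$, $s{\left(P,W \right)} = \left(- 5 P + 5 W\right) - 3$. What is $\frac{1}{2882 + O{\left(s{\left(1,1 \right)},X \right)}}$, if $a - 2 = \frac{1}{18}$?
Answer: $\frac{51876}{149506649} - \frac{3 i \sqrt{34}}{149506649} \approx 0.00034698 - 1.17 \cdot 10^{-7} i$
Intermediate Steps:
$a = \frac{37}{18}$ ($a = 2 + \frac{1}{18} = \frac{37}{18} \approx 2.0556$)
$s{\left(P,W \right)} = -3 - 5 P + 5 W$
$X = - \frac{1}{56} \approx -0.017857$
$O{\left(T,A \right)} = \sqrt{\frac{37}{18} + T}$ ($O{\left(T,A \right)} = \sqrt{T + \frac{37}{18}} = \sqrt{\frac{37}{18} + T}$)
$\frac{1}{2882 + O{\left(s{\left(1,1 \right)},X \right)}} = \frac{1}{2882 + \frac{\sqrt{74 + 36 \left(-3 - 5 + 5 \cdot 1\right)}}{6}} = \frac{1}{2882 + \frac{\sqrt{74 + 36 \left(-3 - 5 + 5\right)}}{6}} = \frac{1}{2882 + \frac{\sqrt{74 + 36 \left(-3\right)}}{6}} = \frac{1}{2882 + \frac{\sqrt{74 - 108}}{6}} = \frac{1}{2882 + \frac{\sqrt{-34}}{6}} = \frac{1}{2882 + \frac{i \sqrt{34}}{6}}$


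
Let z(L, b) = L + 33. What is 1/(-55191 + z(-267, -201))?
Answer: -1/55425 ≈ -1.8042e-5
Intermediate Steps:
z(L, b) = 33 + L
1/(-55191 + z(-267, -201)) = 1/(-55191 + (33 - 267)) = 1/(-55191 - 234) = 1/(-55425) = -1/55425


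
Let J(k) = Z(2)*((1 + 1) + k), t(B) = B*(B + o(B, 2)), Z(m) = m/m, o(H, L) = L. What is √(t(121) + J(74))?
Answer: √14959 ≈ 122.31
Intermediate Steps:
Z(m) = 1
t(B) = B*(2 + B) (t(B) = B*(B + 2) = B*(2 + B))
J(k) = 2 + k (J(k) = 1*((1 + 1) + k) = 1*(2 + k) = 2 + k)
√(t(121) + J(74)) = √(121*(2 + 121) + (2 + 74)) = √(121*123 + 76) = √(14883 + 76) = √14959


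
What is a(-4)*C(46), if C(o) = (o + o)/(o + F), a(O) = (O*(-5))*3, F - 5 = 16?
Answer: 5520/67 ≈ 82.388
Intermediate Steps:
F = 21 (F = 5 + 16 = 21)
a(O) = -15*O (a(O) = -5*O*3 = -15*O)
C(o) = 2*o/(21 + o) (C(o) = (o + o)/(o + 21) = (2*o)/(21 + o) = 2*o/(21 + o))
a(-4)*C(46) = (-15*(-4))*(2*46/(21 + 46)) = 60*(2*46/67) = 60*(2*46*(1/67)) = 60*(92/67) = 5520/67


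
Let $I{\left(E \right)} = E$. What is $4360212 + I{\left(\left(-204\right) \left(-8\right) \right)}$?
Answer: $4361844$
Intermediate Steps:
$4360212 + I{\left(\left(-204\right) \left(-8\right) \right)} = 4360212 - -1632 = 4360212 + 1632 = 4361844$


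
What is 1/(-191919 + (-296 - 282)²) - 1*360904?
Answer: -51307917159/142165 ≈ -3.6090e+5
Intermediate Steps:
1/(-191919 + (-296 - 282)²) - 1*360904 = 1/(-191919 + (-578)²) - 360904 = 1/(-191919 + 334084) - 360904 = 1/142165 - 360904 = -51307917159/142165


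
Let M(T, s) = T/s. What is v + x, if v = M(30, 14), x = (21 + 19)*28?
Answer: 7855/7 ≈ 1122.1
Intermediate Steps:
x = 1120 (x = 40*28 = 1120)
v = 15/7 (v = 30/14 = 30*(1/14) = 15/7 ≈ 2.1429)
v + x = 15/7 + 1120 = 7855/7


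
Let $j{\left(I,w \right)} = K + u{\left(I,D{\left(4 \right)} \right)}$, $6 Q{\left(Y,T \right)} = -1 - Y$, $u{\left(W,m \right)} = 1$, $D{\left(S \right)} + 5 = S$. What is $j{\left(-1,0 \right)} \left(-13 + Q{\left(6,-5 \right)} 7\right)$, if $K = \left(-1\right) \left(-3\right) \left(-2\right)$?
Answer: $\frac{635}{6} \approx 105.83$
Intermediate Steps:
$D{\left(S \right)} = -5 + S$
$Q{\left(Y,T \right)} = - \frac{1}{6} - \frac{Y}{6}$ ($Q{\left(Y,T \right)} = \frac{-1 - Y}{6} = - \frac{1}{6} - \frac{Y}{6}$)
$K = -6$ ($K = 3 \left(-2\right) = -6$)
$j{\left(I,w \right)} = -5$ ($j{\left(I,w \right)} = -6 + 1 = -5$)
$j{\left(-1,0 \right)} \left(-13 + Q{\left(6,-5 \right)} 7\right) = - 5 \left(-13 + \left(- \frac{1}{6} - 1\right) 7\right) = - 5 \left(-13 - \frac{49}{6}\right) = \left(-5\right) \left(- \frac{127}{6}\right) = \frac{635}{6}$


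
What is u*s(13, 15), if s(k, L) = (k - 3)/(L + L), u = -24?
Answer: -8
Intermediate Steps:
s(k, L) = (-3 + k)/(2*L) (s(k, L) = (-3 + k)/((2*L)) = (-3 + k)*(1/(2*L)) = (-3 + k)/(2*L))
u*s(13, 15) = -12*(-3 + 13)/15 = -12*10/15 = -24*1/3 = -8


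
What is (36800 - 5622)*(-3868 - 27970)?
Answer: -992645164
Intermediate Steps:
(36800 - 5622)*(-3868 - 27970) = 31178*(-31838) = -992645164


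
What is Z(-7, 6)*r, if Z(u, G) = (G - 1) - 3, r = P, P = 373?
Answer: 746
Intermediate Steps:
r = 373
Z(u, G) = -4 + G (Z(u, G) = (-1 + G) - 3 = -4 + G)
Z(-7, 6)*r = (-4 + 6)*373 = 2*373 = 746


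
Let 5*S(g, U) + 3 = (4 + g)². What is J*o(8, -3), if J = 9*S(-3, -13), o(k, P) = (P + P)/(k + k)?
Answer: 27/20 ≈ 1.3500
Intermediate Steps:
S(g, U) = -⅗ + (4 + g)²/5
o(k, P) = P/k (o(k, P) = (2*P)/((2*k)) = (2*P)*(1/(2*k)) = P/k)
J = -18/5 (J = 9*(-⅗ + (4 - 3)²/5) = 9*(-⅗ + (⅕)*1²) = 9*(-⅗ + (⅕)*1) = 9*(-⅗ + ⅕) = 9*(-⅖) = -18/5 ≈ -3.6000)
J*o(8, -3) = -(-54)/(5*8) = -18/5*(-3/8) = 27/20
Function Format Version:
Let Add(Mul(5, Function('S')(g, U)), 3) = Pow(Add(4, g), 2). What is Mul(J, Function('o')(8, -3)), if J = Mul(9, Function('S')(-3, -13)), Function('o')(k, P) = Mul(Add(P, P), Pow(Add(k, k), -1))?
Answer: Rational(27, 20) ≈ 1.3500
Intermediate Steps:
Function('S')(g, U) = Add(Rational(-3, 5), Mul(Rational(1, 5), Pow(Add(4, g), 2)))
Function('o')(k, P) = Mul(P, Pow(k, -1)) (Function('o')(k, P) = Mul(Mul(2, P), Pow(Mul(2, k), -1)) = Mul(Mul(2, P), Mul(Rational(1, 2), Pow(k, -1))) = Mul(P, Pow(k, -1)))
J = Rational(-18, 5) (J = Mul(9, Add(Rational(-3, 5), Mul(Rational(1, 5), Pow(Add(4, -3), 2)))) = Mul(9, Add(Rational(-3, 5), Mul(Rational(1, 5), Pow(1, 2)))) = Mul(9, Add(Rational(-3, 5), Mul(Rational(1, 5), 1))) = Mul(9, Add(Rational(-3, 5), Rational(1, 5))) = Mul(9, Rational(-2, 5)) = Rational(-18, 5) ≈ -3.6000)
Mul(J, Function('o')(8, -3)) = Mul(Rational(-18, 5), Mul(-3, Pow(8, -1))) = Mul(Rational(-18, 5), Mul(-3, Rational(1, 8))) = Mul(Rational(-18, 5), Rational(-3, 8)) = Rational(27, 20)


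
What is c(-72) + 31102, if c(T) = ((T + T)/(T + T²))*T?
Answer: 2208386/71 ≈ 31104.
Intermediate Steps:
c(T) = 2*T²/(T + T²) (c(T) = ((2*T)/(T + T²))*T = (2*T/(T + T²))*T = 2*T²/(T + T²))
c(-72) + 31102 = 2*(-72)/(1 - 72) + 31102 = 2*(-72)/(-71) + 31102 = 2*(-72)*(-1/71) + 31102 = 144/71 + 31102 = 2208386/71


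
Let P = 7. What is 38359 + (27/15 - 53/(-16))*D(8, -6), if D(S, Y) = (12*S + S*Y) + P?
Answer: 618243/16 ≈ 38640.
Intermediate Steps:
D(S, Y) = 7 + 12*S + S*Y (D(S, Y) = (12*S + S*Y) + 7 = 7 + 12*S + S*Y)
38359 + (27/15 - 53/(-16))*D(8, -6) = 38359 + (27/15 - 53/(-16))*(7 + 12*8 + 8*(-6)) = 38359 + (27*(1/15) - 53*(-1/16))*(7 + 96 - 48) = 38359 + (9/5 + 53/16)*55 = 38359 + (409/80)*55 = 38359 + 4499/16 = 618243/16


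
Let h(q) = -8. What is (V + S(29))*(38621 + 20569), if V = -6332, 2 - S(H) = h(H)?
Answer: -374199180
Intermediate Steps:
S(H) = 10 (S(H) = 2 - 1*(-8) = 2 + 8 = 10)
(V + S(29))*(38621 + 20569) = (-6332 + 10)*(38621 + 20569) = -6322*59190 = -374199180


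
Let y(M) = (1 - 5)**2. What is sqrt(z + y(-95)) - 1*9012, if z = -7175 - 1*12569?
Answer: -9012 + 12*I*sqrt(137) ≈ -9012.0 + 140.46*I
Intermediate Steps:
y(M) = 16 (y(M) = (-4)**2 = 16)
z = -19744 (z = -7175 - 12569 = -19744)
sqrt(z + y(-95)) - 1*9012 = sqrt(-19744 + 16) - 1*9012 = sqrt(-19728) - 9012 = 12*I*sqrt(137) - 9012 = -9012 + 12*I*sqrt(137)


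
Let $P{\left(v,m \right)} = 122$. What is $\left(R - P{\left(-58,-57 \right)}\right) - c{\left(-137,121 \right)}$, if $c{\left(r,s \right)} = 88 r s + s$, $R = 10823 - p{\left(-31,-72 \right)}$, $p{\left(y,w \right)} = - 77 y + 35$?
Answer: $1466934$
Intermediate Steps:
$p{\left(y,w \right)} = 35 - 77 y$
$R = 8401$ ($R = 10823 - \left(35 - -2387\right) = 10823 - \left(35 + 2387\right) = 10823 - 2422 = 8401$)
$c{\left(r,s \right)} = s + 88 r s$ ($c{\left(r,s \right)} = 88 r s + s = s + 88 r s$)
$\left(R - P{\left(-58,-57 \right)}\right) - c{\left(-137,121 \right)} = \left(8401 - 122\right) - 121 \left(1 + 88 \left(-137\right)\right) = \left(8401 - 122\right) - 121 \left(1 - 12056\right) = 8279 - 121 \left(-12055\right) = 8279 - -1458655 = 8279 + 1458655 = 1466934$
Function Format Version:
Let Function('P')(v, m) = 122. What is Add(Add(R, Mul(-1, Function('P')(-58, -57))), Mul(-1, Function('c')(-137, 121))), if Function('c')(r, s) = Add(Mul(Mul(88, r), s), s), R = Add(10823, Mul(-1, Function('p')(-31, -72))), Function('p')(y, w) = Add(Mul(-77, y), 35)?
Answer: 1466934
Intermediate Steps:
Function('p')(y, w) = Add(35, Mul(-77, y))
R = 8401 (R = Add(10823, Mul(-1, Add(35, Mul(-77, -31)))) = Add(10823, Mul(-1, Add(35, 2387))) = Add(10823, Mul(-1, 2422)) = Add(10823, -2422) = 8401)
Function('c')(r, s) = Add(s, Mul(88, r, s)) (Function('c')(r, s) = Add(Mul(88, r, s), s) = Add(s, Mul(88, r, s)))
Add(Add(R, Mul(-1, Function('P')(-58, -57))), Mul(-1, Function('c')(-137, 121))) = Add(Add(8401, Mul(-1, 122)), Mul(-1, Mul(121, Add(1, Mul(88, -137))))) = Add(Add(8401, -122), Mul(-1, Mul(121, Add(1, -12056)))) = Add(8279, Mul(-1, Mul(121, -12055))) = Add(8279, Mul(-1, -1458655)) = Add(8279, 1458655) = 1466934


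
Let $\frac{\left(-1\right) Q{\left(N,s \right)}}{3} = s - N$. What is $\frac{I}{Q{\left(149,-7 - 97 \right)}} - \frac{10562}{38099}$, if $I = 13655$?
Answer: $\frac{512225287}{28917141} \approx 17.714$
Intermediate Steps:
$Q{\left(N,s \right)} = - 3 s + 3 N$ ($Q{\left(N,s \right)} = - 3 \left(s - N\right) = - 3 s + 3 N$)
$\frac{I}{Q{\left(149,-7 - 97 \right)}} - \frac{10562}{38099} = \frac{13655}{- 3 \left(-7 - 97\right) + 3 \cdot 149} - \frac{10562}{38099} = \frac{13655}{- 3 \left(-7 - 97\right) + 447} - \frac{10562}{38099} = \frac{13655}{\left(-3\right) \left(-104\right) + 447} - \frac{10562}{38099} = \frac{13655}{312 + 447} - \frac{10562}{38099} = \frac{13655}{759} - \frac{10562}{38099} = \frac{512225287}{28917141}$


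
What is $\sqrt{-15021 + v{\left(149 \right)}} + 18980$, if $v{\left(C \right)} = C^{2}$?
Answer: $18980 + 2 \sqrt{1795} \approx 19065.0$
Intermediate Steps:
$\sqrt{-15021 + v{\left(149 \right)}} + 18980 = \sqrt{-15021 + 149^{2}} + 18980 = \sqrt{-15021 + 22201} + 18980 = \sqrt{7180} + 18980 = 2 \sqrt{1795} + 18980 = 18980 + 2 \sqrt{1795}$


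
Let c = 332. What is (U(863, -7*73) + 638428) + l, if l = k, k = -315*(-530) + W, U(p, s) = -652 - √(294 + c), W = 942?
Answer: 805668 - √626 ≈ 8.0564e+5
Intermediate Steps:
U(p, s) = -652 - √626 (U(p, s) = -652 - √(294 + 332) = -652 - √626)
k = 167892 (k = -315*(-530) + 942 = 166950 + 942 = 167892)
l = 167892
(U(863, -7*73) + 638428) + l = ((-652 - √626) + 638428) + 167892 = (637776 - √626) + 167892 = 805668 - √626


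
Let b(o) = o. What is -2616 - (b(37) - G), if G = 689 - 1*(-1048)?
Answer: -916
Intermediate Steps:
G = 1737 (G = 689 + 1048 = 1737)
-2616 - (b(37) - G) = -2616 - (37 - 1*1737) = -2616 - (37 - 1737) = -2616 - 1*(-1700) = -2616 + 1700 = -916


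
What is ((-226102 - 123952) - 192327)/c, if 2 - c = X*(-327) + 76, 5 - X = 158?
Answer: 542381/50105 ≈ 10.825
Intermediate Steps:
X = -153 (X = 5 - 1*158 = 5 - 158 = -153)
c = -50105 (c = 2 - (-153*(-327) + 76) = 2 - (50031 + 76) = 2 - 1*50107 = 2 - 50107 = -50105)
((-226102 - 123952) - 192327)/c = ((-226102 - 123952) - 192327)/(-50105) = (-350054 - 192327)*(-1/50105) = -542381*(-1/50105) = 542381/50105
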